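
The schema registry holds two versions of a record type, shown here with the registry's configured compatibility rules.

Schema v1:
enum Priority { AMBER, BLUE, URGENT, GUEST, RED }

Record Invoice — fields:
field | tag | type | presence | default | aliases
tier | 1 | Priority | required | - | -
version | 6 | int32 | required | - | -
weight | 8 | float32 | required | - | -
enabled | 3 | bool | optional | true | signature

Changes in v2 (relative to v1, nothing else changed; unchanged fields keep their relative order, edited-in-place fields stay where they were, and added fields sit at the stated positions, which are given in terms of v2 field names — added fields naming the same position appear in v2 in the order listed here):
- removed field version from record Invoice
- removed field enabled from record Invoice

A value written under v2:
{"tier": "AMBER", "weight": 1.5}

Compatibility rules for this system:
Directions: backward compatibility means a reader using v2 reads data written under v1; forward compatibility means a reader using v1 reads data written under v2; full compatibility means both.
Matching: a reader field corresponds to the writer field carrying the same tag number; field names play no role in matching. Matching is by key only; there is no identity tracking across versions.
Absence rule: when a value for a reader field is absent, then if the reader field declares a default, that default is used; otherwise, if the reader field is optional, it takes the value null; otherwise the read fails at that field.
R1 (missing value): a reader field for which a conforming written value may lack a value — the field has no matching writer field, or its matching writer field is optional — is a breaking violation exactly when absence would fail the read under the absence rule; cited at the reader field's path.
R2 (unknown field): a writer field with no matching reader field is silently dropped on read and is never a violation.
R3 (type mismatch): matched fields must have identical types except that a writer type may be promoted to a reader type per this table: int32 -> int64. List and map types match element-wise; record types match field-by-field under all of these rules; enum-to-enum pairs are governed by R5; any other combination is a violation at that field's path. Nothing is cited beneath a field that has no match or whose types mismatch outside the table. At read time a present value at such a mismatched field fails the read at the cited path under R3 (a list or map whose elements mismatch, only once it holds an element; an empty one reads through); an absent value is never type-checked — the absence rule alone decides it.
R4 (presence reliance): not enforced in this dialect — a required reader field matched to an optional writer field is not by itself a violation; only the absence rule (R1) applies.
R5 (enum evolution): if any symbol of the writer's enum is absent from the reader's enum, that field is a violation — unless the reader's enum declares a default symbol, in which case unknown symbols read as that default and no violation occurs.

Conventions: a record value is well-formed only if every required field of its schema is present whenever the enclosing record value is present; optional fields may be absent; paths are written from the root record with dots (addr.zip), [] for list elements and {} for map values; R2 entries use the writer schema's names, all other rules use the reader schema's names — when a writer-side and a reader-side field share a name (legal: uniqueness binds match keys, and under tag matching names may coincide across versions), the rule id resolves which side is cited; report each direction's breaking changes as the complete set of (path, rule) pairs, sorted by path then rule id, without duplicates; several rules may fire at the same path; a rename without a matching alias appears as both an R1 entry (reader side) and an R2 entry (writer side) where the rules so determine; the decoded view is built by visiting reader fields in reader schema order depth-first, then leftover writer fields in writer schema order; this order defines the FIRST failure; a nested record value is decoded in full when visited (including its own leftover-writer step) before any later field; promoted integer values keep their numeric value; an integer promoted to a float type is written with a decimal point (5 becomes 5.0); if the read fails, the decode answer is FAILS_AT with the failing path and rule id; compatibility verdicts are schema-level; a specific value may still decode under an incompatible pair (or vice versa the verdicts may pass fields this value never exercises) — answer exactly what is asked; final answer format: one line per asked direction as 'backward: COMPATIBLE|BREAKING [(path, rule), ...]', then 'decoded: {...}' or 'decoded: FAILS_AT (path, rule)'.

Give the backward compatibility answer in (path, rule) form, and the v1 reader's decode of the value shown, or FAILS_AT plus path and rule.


in Invoice below, arrows point writer -> reader
backward pass over Invoice, reader schema v2, writer schema v1:
  tier: paired with writer tier (Priority -> Priority; writer required)
  weight: paired with writer weight (float32 -> float32; writer required)
  leftover writer field: version
  leftover writer field: enabled
  => backward: COMPATIBLE
decode (reader v1):
  tier := "AMBER"
  read fails at version under R1 (no fill)
  => FAILS_AT (version, R1)
checking off the Invoice differences that do not matter here:
  removed field enabled from record Invoice -> fires no rule on Invoice, leaving the asked answer as it is

backward: COMPATIBLE []; decoded: FAILS_AT (version, R1)


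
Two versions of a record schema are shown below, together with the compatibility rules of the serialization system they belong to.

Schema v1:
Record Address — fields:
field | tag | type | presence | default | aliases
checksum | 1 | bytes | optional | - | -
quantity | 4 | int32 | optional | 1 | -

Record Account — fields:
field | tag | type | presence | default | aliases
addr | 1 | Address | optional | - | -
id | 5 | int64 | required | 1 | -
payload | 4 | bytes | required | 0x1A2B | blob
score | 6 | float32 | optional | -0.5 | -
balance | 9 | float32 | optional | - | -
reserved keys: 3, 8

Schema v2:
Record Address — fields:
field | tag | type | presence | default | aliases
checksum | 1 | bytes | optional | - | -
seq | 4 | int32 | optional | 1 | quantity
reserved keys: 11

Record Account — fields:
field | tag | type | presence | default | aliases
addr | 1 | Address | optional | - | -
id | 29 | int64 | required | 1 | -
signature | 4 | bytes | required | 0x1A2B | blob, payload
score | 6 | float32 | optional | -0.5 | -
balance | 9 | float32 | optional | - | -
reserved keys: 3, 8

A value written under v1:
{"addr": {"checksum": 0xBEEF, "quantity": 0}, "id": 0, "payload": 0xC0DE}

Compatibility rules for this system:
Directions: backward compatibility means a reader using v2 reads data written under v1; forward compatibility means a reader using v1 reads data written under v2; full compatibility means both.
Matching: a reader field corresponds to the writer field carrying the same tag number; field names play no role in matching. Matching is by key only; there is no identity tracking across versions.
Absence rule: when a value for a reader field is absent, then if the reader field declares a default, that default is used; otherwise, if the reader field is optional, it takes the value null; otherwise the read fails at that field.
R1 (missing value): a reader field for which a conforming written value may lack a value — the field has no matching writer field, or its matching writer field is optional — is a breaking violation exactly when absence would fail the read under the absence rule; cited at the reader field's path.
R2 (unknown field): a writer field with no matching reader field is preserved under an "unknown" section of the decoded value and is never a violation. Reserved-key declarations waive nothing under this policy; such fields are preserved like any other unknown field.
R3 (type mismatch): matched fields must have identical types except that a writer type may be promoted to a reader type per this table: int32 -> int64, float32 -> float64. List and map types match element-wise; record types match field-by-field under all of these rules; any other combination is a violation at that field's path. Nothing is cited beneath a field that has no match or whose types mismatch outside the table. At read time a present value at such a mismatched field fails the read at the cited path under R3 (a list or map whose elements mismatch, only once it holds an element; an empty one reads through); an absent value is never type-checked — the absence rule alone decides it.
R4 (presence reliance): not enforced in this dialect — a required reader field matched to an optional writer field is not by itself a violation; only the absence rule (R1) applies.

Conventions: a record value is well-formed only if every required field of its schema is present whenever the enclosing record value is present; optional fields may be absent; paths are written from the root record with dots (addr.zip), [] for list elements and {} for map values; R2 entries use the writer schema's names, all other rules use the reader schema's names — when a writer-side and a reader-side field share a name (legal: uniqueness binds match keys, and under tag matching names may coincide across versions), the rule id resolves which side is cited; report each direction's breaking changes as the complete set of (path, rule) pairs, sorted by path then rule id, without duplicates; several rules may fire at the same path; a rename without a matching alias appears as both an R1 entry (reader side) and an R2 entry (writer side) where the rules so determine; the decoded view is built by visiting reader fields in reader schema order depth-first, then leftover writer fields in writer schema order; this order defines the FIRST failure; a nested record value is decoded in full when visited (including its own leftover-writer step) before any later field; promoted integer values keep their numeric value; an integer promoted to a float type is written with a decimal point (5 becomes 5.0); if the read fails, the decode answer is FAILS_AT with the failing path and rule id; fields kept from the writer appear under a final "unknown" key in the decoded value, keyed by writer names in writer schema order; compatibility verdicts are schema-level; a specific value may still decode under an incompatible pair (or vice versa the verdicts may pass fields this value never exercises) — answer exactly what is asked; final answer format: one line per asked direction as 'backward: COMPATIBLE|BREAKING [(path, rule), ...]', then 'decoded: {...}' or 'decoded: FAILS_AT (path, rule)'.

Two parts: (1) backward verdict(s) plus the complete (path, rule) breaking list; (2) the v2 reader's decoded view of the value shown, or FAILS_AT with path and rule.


backward: COMPATIBLE []; decoded: {"addr": {"checksum": 0xBEEF, "seq": 0}, "id": 1, "signature": 0xC0DE, "score": -0.5, "balance": null, "unknown": {"id": 0}}

arrows below run writer -> reader for Account
backward pass over Account, reader schema v2, writer schema v1:
  Address -> Address, writer optional: addr aligns to addr
  no writer field matches reader id
  bytes -> bytes, writer required: signature aligns to payload
  float32 -> float32, writer optional: score aligns to score
  float32 -> float32, writer optional: balance aligns to balance
  writer field id has no reader counterpart
  bytes -> bytes, writer optional: addr.checksum aligns to addr.checksum
  int32 -> int32, writer optional: addr.seq aligns to addr.quantity
  => no violations; backward on Account: COMPATIBLE
decode walk for Account under reader schema v2:
  addr.checksum := 0xBEEF
  addr.seq := 0 (from writer quantity)
  id := 1 (absent -> default)
  signature := 0xC0DE (from writer payload)
  score := -0.5 (absent -> default)
  balance := null (absent, optional -> null)
  writer id: kept under "unknown"
  => decoded: {"addr": {"checksum": 0xBEEF, "seq": 0}, "id": 1, "signature": 0xC0DE, "score": -0.5, "balance": null, "unknown": {"id": 0}}


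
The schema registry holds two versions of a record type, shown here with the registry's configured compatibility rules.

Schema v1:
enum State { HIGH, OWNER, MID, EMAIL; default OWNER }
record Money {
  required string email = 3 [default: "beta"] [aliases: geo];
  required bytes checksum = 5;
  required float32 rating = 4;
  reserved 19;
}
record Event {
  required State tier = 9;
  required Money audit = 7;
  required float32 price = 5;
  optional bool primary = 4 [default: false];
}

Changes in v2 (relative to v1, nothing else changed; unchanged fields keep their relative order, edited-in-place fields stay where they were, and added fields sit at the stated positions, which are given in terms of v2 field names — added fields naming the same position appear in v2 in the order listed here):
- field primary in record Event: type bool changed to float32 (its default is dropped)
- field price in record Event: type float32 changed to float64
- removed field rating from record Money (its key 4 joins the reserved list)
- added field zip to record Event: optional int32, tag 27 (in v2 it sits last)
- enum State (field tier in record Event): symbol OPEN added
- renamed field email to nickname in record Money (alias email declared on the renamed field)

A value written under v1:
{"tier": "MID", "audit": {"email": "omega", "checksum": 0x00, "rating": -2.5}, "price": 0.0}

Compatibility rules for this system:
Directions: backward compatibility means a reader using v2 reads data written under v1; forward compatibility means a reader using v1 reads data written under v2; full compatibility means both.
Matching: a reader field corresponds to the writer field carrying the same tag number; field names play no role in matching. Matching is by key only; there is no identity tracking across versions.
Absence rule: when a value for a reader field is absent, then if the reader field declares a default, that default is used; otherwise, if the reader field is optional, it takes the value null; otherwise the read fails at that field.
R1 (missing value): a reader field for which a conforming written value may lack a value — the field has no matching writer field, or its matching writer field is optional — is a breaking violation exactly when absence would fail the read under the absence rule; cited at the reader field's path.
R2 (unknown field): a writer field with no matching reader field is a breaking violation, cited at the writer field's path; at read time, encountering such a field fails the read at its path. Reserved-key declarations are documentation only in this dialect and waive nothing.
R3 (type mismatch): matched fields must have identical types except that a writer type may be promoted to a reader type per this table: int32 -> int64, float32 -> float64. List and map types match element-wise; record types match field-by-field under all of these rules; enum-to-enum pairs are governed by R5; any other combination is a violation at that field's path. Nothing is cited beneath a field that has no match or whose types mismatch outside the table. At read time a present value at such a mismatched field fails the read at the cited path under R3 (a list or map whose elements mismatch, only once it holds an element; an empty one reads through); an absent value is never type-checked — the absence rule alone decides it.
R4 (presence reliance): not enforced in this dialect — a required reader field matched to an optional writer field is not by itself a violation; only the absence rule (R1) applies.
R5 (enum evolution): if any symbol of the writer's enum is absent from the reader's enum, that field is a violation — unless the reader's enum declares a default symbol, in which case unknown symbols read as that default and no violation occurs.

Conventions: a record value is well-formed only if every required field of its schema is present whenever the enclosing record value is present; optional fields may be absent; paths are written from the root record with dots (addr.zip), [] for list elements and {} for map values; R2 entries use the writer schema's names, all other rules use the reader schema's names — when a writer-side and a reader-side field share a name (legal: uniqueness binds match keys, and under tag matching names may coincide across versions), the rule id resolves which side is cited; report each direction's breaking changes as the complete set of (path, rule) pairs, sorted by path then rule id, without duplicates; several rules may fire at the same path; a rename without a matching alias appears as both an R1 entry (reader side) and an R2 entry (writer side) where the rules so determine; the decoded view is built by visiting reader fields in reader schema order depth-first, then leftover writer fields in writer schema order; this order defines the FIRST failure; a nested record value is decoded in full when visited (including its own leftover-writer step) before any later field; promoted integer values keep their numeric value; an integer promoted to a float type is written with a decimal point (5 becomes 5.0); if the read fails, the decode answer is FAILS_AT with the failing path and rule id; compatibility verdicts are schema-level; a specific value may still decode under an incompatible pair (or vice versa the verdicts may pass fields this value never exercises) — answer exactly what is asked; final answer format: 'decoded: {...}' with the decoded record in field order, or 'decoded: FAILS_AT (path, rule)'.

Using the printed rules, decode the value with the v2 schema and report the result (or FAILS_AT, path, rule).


decoded: FAILS_AT (audit.rating, R2)

arrows below run writer -> reader for Event
decode (reader v2):
  tier := "MID"
  audit.nickname := "omega" (from writer email)
  audit.checksum := 0x00
  read fails at audit.rating under R2 (unknown field)
  => FAILS_AT (audit.rating, R2)
ruling out the remaining Event differences:
  field primary in record Event: type bool changed to float32 (its default is dropped) -> a verdict-level change on Event — the shown value reads the same
  field price in record Event: type float32 changed to float64 -> a verdict-level change on Event — the shown value reads the same
  added field zip to record Event: optional int32, tag 27 (in v2 it sits last) -> a verdict-level change on Event — the shown value reads the same
  enum State (field tier in record Event): symbol OPEN added -> inert under this dialect — no rule fires on Event and the result does not move
  renamed field email to nickname in record Money (alias email declared on the renamed field) -> inert under this dialect — no rule fires on Event and the result does not move


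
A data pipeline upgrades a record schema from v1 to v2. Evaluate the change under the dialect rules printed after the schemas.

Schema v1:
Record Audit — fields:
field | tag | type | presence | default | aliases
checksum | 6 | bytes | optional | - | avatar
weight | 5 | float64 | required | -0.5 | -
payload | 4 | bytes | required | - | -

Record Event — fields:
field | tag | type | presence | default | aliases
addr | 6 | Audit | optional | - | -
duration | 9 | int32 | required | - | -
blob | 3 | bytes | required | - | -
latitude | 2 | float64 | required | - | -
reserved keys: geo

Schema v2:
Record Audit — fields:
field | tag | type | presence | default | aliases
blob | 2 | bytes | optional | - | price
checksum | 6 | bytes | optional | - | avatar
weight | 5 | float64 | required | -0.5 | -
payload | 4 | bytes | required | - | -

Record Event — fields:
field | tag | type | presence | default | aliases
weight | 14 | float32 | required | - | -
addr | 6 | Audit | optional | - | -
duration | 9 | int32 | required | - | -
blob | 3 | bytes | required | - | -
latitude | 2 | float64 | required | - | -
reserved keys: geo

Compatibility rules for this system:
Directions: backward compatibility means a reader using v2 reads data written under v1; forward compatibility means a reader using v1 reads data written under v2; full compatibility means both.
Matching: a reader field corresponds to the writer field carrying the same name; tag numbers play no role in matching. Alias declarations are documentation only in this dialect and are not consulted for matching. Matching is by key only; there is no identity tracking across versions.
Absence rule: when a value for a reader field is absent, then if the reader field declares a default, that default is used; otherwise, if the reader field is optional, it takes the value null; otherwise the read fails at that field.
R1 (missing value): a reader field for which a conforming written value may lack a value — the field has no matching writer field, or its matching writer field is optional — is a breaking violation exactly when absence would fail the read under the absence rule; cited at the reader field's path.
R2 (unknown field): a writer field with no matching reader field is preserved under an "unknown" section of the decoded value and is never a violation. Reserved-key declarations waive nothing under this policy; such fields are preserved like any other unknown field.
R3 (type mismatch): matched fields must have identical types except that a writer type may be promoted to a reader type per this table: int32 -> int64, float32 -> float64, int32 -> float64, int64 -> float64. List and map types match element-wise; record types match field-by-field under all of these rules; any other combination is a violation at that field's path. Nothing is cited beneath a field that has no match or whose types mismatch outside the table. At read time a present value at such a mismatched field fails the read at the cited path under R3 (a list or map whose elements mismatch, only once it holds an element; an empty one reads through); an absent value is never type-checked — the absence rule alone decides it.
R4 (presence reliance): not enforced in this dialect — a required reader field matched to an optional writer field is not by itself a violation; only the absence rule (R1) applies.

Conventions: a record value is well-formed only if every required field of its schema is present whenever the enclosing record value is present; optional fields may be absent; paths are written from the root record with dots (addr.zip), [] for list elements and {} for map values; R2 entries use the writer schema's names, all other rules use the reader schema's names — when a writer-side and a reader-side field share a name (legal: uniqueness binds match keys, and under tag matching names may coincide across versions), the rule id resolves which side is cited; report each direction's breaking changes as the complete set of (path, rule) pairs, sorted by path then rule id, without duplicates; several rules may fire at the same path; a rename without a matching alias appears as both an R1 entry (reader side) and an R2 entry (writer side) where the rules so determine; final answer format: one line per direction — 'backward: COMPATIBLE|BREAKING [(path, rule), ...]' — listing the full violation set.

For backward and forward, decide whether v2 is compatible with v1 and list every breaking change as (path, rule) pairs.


arrows below run writer -> reader for Event
backward for Event (reader v2, writer v1):
  weight: no writer match
  Audit -> Audit, writer optional: addr aligns to addr
  int32 -> int32, writer required: duration aligns to duration
  bytes -> bytes, writer required: blob aligns to blob
  float64 -> float64, writer required: latitude aligns to latitude
  addr.blob: no writer match
  bytes -> bytes, writer optional: addr.checksum aligns to addr.checksum
  float64 -> float64, writer required: addr.weight aligns to addr.weight
  bytes -> bytes, writer required: addr.payload aligns to addr.payload
  breaking: (weight, R1)
  => 1 violation(s): backward is BREAKING for Event
forward for Event (reader v1, writer v2):
  Audit -> Audit, writer optional: addr aligns to addr
  int32 -> int32, writer required: duration aligns to duration
  bytes -> bytes, writer required: blob aligns to blob
  float64 -> float64, writer required: latitude aligns to latitude
  writer field weight has no reader counterpart
  bytes -> bytes, writer optional: addr.checksum aligns to addr.checksum
  float64 -> float64, writer required: addr.weight aligns to addr.weight
  bytes -> bytes, writer required: addr.payload aligns to addr.payload
  writer field addr.blob has no reader counterpart
  nothing fires on Event: forward is COMPATIBLE

backward: BREAKING [(weight, R1)]; forward: COMPATIBLE []


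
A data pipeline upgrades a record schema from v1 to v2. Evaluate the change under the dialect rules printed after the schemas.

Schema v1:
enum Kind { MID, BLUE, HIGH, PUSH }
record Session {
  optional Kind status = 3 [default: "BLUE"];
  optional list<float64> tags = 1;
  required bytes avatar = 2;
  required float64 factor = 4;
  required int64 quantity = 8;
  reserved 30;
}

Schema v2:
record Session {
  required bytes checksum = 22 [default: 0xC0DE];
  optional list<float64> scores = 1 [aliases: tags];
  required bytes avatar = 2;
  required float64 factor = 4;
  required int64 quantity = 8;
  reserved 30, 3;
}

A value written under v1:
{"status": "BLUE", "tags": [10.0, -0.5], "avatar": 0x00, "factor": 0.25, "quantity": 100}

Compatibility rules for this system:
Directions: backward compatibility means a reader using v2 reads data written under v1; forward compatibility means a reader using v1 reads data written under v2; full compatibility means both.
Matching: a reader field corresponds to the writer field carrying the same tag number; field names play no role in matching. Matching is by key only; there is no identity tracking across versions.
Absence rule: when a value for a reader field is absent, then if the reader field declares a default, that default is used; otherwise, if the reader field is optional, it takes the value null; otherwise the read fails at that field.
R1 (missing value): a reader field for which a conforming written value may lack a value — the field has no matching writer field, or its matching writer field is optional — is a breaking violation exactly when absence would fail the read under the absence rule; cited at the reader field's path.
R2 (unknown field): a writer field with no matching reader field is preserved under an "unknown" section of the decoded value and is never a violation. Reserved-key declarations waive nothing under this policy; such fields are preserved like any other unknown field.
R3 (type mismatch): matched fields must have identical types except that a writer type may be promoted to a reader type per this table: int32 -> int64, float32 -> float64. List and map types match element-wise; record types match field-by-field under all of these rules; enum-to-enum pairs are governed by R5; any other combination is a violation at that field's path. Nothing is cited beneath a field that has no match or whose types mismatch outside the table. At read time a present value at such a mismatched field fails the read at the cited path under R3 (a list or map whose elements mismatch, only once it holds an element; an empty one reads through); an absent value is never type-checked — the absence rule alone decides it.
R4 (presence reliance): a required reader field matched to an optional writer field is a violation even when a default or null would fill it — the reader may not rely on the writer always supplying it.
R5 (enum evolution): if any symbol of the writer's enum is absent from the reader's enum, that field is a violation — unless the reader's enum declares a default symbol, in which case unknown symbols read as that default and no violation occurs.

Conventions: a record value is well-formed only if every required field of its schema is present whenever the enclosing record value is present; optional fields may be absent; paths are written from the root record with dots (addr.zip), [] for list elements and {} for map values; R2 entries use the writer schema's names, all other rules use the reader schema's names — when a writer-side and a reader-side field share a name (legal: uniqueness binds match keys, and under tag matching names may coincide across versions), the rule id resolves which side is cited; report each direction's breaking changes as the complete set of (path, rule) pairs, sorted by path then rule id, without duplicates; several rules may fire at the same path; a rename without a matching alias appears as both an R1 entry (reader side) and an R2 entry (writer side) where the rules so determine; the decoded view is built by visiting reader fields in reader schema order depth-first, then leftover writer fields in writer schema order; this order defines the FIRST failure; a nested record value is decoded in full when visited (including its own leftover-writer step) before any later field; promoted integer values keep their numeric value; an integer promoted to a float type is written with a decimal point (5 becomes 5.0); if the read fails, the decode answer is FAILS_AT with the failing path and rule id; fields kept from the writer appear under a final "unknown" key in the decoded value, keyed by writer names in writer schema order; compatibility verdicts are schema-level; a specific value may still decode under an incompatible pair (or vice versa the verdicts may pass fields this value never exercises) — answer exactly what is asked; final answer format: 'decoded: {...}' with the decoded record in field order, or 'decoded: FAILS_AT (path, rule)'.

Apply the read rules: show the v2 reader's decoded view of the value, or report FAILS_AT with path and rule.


decoded: {"checksum": 0xC0DE, "scores": [10.0, -0.5], "avatar": 0x00, "factor": 0.25, "quantity": 100, "unknown": {"status": "BLUE"}}

the writer's type comes first in each Session pair
decode walk for Session under reader schema v2:
  checksum := 0xC0DE (missing; default applied)
  scores := [10.0, -0.5] (from writer tags)
  avatar := 0x00
  factor := 0.25
  quantity := 100
  writer status: kept under "unknown"
  => decoded: {"checksum": 0xC0DE, "scores": [10.0, -0.5], "avatar": 0x00, "factor": 0.25, "quantity": 100, "unknown": {"status": "BLUE"}}


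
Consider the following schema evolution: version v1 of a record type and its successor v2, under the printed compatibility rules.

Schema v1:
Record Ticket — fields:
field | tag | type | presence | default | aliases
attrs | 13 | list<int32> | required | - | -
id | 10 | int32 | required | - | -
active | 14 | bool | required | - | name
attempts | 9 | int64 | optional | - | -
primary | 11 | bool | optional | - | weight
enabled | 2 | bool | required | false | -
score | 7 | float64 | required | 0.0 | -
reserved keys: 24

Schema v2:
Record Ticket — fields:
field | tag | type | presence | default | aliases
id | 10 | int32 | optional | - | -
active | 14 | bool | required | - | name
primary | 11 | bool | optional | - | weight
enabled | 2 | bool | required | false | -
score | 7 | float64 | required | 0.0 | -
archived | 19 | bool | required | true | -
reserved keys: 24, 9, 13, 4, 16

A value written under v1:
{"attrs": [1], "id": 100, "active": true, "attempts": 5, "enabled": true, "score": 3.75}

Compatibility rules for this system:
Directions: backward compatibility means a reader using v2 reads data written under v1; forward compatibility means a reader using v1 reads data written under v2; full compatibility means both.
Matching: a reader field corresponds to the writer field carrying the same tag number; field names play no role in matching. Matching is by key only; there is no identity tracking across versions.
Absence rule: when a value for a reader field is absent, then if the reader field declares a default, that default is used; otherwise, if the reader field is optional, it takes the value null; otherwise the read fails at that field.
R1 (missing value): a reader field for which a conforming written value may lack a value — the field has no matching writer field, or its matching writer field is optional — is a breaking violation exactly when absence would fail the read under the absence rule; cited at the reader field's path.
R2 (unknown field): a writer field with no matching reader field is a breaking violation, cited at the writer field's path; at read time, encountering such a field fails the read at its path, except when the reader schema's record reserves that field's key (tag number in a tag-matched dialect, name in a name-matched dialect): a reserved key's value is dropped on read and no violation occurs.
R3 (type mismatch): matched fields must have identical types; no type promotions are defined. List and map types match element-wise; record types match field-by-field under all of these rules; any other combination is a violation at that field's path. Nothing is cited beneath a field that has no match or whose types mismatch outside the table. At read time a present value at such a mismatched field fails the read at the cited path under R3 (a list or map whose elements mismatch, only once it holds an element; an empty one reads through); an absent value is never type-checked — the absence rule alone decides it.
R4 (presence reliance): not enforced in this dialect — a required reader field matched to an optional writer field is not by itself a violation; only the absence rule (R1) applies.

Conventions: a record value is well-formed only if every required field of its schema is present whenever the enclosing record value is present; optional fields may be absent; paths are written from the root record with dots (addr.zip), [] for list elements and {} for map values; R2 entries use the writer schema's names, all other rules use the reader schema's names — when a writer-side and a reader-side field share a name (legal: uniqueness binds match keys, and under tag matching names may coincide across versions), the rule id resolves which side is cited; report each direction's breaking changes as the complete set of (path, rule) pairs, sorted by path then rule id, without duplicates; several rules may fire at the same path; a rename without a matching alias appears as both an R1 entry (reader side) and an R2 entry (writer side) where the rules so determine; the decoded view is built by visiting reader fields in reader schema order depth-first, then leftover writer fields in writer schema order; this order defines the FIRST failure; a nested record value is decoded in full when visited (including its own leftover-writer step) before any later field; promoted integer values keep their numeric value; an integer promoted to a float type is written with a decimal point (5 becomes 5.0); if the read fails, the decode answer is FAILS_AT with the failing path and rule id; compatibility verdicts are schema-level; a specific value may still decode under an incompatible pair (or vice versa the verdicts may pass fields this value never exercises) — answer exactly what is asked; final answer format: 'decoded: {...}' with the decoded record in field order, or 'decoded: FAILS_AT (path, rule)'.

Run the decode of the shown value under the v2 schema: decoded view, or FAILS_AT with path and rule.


decoded: {"id": 100, "active": true, "primary": null, "enabled": true, "score": 3.75, "archived": true}

arrows below run writer -> reader for Ticket
migrating the Ticket value to v2:
  id := 100
  active := true
  primary := null (not supplied -> null)
  enabled := true
  score := 3.75
  archived := true (no value, default fills)
  writer attrs: reserved -> dropped
  writer attempts: reserved -> dropped
  => decoded: {"id": 100, "active": true, "primary": null, "enabled": true, "score": 3.75, "archived": true}
the rest of the Ticket diff is inert for this question:
  field id in record Ticket: required changed to optional -> a verdict-level change on Ticket — the shown value reads the same


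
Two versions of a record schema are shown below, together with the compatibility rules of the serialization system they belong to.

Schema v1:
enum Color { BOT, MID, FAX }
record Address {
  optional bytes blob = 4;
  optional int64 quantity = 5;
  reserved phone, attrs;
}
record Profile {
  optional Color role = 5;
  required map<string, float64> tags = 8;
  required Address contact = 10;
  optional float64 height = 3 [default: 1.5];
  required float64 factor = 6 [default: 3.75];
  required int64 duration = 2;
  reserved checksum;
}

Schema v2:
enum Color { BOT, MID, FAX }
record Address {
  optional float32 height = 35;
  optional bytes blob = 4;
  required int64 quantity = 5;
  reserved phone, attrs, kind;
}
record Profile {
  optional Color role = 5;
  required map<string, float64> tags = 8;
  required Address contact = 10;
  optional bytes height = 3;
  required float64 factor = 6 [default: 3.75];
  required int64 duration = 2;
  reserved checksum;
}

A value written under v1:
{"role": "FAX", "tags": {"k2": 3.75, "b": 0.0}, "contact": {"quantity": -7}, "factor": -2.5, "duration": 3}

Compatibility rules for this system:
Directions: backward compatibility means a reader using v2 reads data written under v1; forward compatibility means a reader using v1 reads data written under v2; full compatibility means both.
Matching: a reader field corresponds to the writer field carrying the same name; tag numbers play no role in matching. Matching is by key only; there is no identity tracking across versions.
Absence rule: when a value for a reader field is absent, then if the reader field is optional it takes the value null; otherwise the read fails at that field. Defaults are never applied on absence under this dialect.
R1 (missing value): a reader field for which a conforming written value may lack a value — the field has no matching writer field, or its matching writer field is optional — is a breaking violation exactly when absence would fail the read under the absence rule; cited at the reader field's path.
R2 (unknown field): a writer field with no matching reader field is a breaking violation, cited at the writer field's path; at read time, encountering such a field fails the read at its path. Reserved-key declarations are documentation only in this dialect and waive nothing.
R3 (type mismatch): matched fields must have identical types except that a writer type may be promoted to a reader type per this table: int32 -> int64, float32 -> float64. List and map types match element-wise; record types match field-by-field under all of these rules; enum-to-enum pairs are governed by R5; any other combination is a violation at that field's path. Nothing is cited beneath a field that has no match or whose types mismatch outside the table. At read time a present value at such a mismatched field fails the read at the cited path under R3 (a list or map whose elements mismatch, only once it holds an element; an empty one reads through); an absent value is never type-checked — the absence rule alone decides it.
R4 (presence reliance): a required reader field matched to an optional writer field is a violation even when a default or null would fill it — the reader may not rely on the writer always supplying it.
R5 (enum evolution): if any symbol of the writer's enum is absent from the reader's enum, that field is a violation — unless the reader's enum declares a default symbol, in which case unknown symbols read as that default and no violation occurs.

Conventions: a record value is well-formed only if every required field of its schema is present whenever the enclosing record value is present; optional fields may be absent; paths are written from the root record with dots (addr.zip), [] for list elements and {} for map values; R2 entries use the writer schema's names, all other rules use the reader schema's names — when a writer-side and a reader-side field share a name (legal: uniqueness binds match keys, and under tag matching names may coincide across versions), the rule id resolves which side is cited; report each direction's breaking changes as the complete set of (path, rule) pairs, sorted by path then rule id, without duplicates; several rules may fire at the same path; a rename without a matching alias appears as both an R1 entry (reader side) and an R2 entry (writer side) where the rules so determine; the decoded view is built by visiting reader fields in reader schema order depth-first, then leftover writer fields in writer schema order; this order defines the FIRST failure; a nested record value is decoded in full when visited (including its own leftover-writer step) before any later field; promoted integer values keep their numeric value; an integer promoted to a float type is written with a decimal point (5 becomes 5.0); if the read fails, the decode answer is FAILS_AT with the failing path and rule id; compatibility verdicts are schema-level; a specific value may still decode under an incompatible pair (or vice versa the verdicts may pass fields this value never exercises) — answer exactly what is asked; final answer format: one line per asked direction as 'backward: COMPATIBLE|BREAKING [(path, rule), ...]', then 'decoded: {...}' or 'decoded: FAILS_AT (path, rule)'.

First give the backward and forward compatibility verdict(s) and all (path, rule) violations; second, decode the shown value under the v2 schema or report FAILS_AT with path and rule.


backward: BREAKING [(contact.quantity, R1), (contact.quantity, R4), (height, R3)]; forward: BREAKING [(contact.height, R2), (height, R3)]; decoded: {"role": "FAX", "tags": {"k2": 3.75, "b": 0.0}, "contact": {"height": null, "blob": null, "quantity": -7}, "height": null, "factor": -2.5, "duration": 3}

each type pair in Profile: writer, then reader
backward analysis of Profile with v2 as reader and v1 as writer:
  role <- role (Color -> Color, writer optional)
  tags <- tags (map<string, float64> -> map<string, float64>, writer required)
  contact <- contact (Address -> Address, writer required)
  height <- height (float64 -> bytes, writer optional)
  factor <- factor (float64 -> float64, writer required)
  duration <- duration (int64 -> int64, writer required)
  no writer field matches reader contact.height
  contact.blob <- contact.blob (bytes -> bytes, writer optional)
  contact.quantity <- contact.quantity (int64 -> int64, writer optional)
  violation R1 at contact.quantity
  violation R4 at contact.quantity
  violation R3 at height
  backward on Profile therefore BREAKING (3)
forward analysis of Profile with v1 as reader and v2 as writer:
  role <- role (Color -> Color, writer optional)
  tags <- tags (map<string, float64> -> map<string, float64>, writer required)
  contact <- contact (Address -> Address, writer required)
  height <- height (bytes -> float64, writer optional)
  factor <- factor (float64 -> float64, writer required)
  duration <- duration (int64 -> int64, writer required)
  contact.blob <- contact.blob (bytes -> bytes, writer optional)
  contact.quantity <- contact.quantity (int64 -> int64, writer required)
  contact.height (writer side), unknown to reader
  violation R2 at contact.height
  violation R3 at height
  forward on Profile therefore BREAKING (2)
decode walk for Profile under reader schema v2:
  role := "FAX"
  tags := {"k2": 3.75, "b": 0.0}
  contact.height := null (absent, optional -> null)
  contact.blob := null (absent, optional -> null)
  contact.quantity := -7
  height := null (absent, optional -> null)
  factor := -2.5
  duration := 3
  => decoded: {"role": "FAX", "tags": {"k2": 3.75, "b": 0.0}, "contact": {"height": null, "blob": null, "quantity": -7}, "height": null, "factor": -2.5, "duration": 3}
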